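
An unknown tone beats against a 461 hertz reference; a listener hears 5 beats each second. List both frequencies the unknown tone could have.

456 Hz or 466 Hz

|f − 461| = 5, so f = 461 ± 5.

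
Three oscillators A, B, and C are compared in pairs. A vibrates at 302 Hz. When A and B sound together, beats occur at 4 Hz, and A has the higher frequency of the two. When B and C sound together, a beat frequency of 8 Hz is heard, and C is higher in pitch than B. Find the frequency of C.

306 Hz

B is below A, so f_B = 302 − 4 = 298 Hz.
C is above B, so f_C = 298 + 8 = 306 Hz.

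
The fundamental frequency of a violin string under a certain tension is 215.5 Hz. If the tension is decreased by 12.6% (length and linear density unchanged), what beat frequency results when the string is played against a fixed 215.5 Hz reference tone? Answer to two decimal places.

14.03 Hz

For a string, f ∝ √T, so the new frequency is 215.5·√0.874 = 201.4666 Hz.
f_beat = |201.4666 − 215.5| = 14.03 Hz.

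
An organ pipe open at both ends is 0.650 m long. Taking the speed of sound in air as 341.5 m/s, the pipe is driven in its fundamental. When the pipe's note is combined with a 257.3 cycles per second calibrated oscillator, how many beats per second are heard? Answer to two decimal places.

Open pipe: f_n = n·v/(2L) = 1·341.5/(2·0.650) = 262.6923 Hz.
f_beat = |262.6923 − 257.3| = 5.39 Hz.

5.39 Hz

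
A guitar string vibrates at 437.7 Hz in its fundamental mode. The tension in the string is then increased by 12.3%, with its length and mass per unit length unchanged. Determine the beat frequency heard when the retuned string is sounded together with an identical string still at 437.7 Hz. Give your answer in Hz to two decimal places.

For a string, f ∝ √T, so the new frequency is 437.7·√1.123 = 463.8381 Hz.
f_beat = |463.8381 − 437.7| = 26.14 Hz.

26.14 Hz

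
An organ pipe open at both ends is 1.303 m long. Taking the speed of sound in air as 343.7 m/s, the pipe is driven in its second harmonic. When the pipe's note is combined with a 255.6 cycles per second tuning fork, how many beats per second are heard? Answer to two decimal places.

Open pipe: f_n = n·v/(2L) = 2·343.7/(2·1.303) = 263.7759 Hz.
f_beat = |263.7759 − 255.6| = 8.18 Hz.

8.18 Hz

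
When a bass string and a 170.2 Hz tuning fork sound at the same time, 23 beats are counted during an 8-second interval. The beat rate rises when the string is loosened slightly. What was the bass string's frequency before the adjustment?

167.325 Hz

Beat frequency = 23/8 = 2.875 Hz.
|f − 170.2| = 2.875, so the bass string was at either 167.325 Hz or 173.075 Hz.
Reducing tension lowers a string's frequency; the adjustment lowers the bass string's frequency.
The beat rate rose, so the adjustment moved the bass string further from 170.2 Hz — it was already below the reference.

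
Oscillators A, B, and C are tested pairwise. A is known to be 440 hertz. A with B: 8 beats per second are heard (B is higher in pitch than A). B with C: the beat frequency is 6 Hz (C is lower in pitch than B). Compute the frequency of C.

B is above A, so f_B = 440 + 8 = 448 Hz.
C is below B, so f_C = 448 − 6 = 442 Hz.

442 Hz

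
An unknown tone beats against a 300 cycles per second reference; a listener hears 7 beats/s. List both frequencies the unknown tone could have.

|f − 300| = 7, so f = 300 ± 7.

293 Hz or 307 Hz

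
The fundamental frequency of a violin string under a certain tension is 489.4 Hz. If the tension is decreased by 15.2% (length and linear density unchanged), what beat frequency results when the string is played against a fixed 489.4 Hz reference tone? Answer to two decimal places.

For a string, f ∝ √T, so the new frequency is 489.4·√0.848 = 450.6734 Hz.
f_beat = |450.6734 − 489.4| = 38.73 Hz.

38.73 Hz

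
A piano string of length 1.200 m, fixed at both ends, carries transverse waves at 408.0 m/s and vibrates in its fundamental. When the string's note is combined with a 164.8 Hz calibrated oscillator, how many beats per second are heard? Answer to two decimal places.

For a string fixed at both ends, f_n = n·v/(2L) = 1·408.0/(2·1.200) = 170.0000 Hz.
f_beat = |170.0000 − 164.8| = 5.20 Hz.

5.20 Hz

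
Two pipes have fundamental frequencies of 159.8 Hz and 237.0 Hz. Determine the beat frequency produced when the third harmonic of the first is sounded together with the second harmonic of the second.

Third harmonic of the first: 3·159.8 = 479.4 Hz.
Second harmonic of the second: 2·237.0 = 474.0 Hz.
f_beat = |479.4 − 474.0| = 5.4 Hz.

5.4 Hz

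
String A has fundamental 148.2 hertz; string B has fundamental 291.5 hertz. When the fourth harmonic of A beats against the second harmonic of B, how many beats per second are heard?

9.8 Hz

Fourth harmonic of the first: 4·148.2 = 592.8 Hz.
Second harmonic of the second: 2·291.5 = 583.0 Hz.
f_beat = |592.8 − 583.0| = 9.8 Hz.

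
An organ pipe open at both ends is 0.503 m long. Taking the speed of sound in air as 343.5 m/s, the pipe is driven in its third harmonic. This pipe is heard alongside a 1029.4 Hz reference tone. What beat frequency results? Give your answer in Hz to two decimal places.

5.05 Hz

Open pipe: f_n = n·v/(2L) = 3·343.5/(2·0.503) = 1024.3539 Hz.
f_beat = |1024.3539 − 1029.4| = 5.05 Hz.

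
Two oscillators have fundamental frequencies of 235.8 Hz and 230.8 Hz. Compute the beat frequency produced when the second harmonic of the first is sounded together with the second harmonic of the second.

Second harmonic of the first: 2·235.8 = 471.6 Hz.
Second harmonic of the second: 2·230.8 = 461.6 Hz.
f_beat = |471.6 − 461.6| = 10.0 Hz.

10.0 Hz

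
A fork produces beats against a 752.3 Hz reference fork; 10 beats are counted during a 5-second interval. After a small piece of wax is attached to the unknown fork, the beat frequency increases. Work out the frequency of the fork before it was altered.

750.3 Hz

Beat frequency = 10/5 = 2 Hz.
|f − 752.3| = 2, so the fork was at either 750.3 Hz or 754.3 Hz.
Loading a fork with wax lowers its frequency; the adjustment lowers the fork's frequency.
The beat rate rose, so the adjustment moved the fork further from 752.3 Hz — it was already below the reference.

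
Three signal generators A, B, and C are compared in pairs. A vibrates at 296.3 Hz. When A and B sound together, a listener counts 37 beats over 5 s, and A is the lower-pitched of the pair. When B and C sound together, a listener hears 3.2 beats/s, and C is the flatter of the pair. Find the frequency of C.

A–B: Beat frequency = 37/5 = 7.4 Hz.
B is above A, so f_B = 296.3 + 7.4 = 303.7 Hz.
C is below B, so f_C = 303.7 − 3.2 = 300.5 Hz.

300.5 Hz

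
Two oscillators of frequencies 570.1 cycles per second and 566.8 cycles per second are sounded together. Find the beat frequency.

3.3 Hz

Beats arise from superposition of two nearby frequencies; the beat rate is |f₁ − f₂|.
|570.1 − 566.8| = 3.3 Hz.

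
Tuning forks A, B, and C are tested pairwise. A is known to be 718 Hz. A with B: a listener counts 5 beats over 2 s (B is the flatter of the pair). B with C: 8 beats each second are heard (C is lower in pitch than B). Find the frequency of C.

707.5 Hz

A–B: Beat frequency = 5/2 = 2.5 Hz.
B is below A, so f_B = 718 − 2.5 = 715.5 Hz.
C is below B, so f_C = 715.5 − 8 = 707.5 Hz.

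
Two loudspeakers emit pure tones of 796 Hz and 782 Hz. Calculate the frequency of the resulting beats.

f_beat = |f₁ − f₂|.
|796 − 782| = 14 Hz.

14 Hz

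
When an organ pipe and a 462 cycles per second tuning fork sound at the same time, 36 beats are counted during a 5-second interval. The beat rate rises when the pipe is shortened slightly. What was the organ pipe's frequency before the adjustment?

469.2 Hz

Beat frequency = 36/5 = 7.2 Hz.
|f − 462| = 7.2, so the organ pipe was at either 454.8 Hz or 469.2 Hz.
A shorter pipe has a higher fundamental; the adjustment raises the organ pipe's frequency.
The beat rate rose, so the adjustment moved the organ pipe further from 462 Hz — it was already above the reference.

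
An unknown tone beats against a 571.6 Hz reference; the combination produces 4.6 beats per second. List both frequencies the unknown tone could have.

|f − 571.6| = 4.6, so f = 571.6 ± 4.6.

567 Hz or 576.2 Hz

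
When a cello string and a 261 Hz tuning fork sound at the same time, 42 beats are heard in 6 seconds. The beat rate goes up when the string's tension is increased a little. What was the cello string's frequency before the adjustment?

Beat frequency = 42/6 = 7 Hz.
|f − 261| = 7, so the cello string was at either 254 Hz or 268 Hz.
Higher tension means higher frequency; the adjustment raises the cello string's frequency.
The beat rate rose, so the adjustment moved the cello string further from 261 Hz — it was already above the reference.

268 Hz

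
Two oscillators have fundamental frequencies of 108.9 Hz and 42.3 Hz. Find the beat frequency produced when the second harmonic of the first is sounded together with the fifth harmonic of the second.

6.3 Hz

Second harmonic of the first: 2·108.9 = 217.8 Hz.
Fifth harmonic of the second: 5·42.3 = 211.5 Hz.
f_beat = |217.8 − 211.5| = 6.3 Hz.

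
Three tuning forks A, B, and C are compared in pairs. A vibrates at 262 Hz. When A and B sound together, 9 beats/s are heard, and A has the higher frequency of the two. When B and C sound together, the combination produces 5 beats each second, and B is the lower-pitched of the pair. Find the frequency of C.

B is below A, so f_B = 262 − 9 = 253 Hz.
C is above B, so f_C = 253 + 5 = 258 Hz.

258 Hz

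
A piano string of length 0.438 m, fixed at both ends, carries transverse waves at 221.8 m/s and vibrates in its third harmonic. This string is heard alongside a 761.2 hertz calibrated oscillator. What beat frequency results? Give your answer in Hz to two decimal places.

For a string fixed at both ends, f_n = n·v/(2L) = 3·221.8/(2·0.438) = 759.5890 Hz.
f_beat = |759.5890 − 761.2| = 1.61 Hz.

1.61 Hz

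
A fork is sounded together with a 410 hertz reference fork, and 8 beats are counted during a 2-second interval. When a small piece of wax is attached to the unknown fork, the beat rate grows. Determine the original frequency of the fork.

Beat frequency = 8/2 = 4 Hz.
|f − 410| = 4, so the fork was at either 406 Hz or 414 Hz.
Loading a fork with wax lowers its frequency; the adjustment lowers the fork's frequency.
The beat rate rose, so the adjustment moved the fork further from 410 Hz — it was already below the reference.

406 Hz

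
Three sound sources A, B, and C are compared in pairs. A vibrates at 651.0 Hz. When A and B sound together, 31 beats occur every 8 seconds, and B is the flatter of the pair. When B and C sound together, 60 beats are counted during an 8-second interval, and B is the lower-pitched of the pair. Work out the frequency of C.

A–B: Beat frequency = 31/8 = 3.875 Hz.
B is below A, so f_B = 651.0 − 3.875 = 647.125 Hz.
B–C: Beat frequency = 60/8 = 7.5 Hz.
C is above B, so f_C = 647.125 + 7.5 = 654.625 Hz.

654.625 Hz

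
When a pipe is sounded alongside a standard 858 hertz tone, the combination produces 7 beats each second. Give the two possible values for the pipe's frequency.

851 Hz or 865 Hz

|f − 858| = 7, so f = 858 ± 7.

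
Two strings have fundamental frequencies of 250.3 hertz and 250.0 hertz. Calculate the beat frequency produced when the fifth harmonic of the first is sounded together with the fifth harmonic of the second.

Fifth harmonic of the first: 5·250.3 = 1251.5 Hz.
Fifth harmonic of the second: 5·250.0 = 1250.0 Hz.
f_beat = |1251.5 − 1250.0| = 1.5 Hz.

1.5 Hz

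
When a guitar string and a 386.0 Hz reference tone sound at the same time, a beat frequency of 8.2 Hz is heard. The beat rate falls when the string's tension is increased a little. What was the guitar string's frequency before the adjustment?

377.8 Hz

|f − 386.0| = 8.2, so the guitar string was at either 377.8 Hz or 394.2 Hz.
Higher tension means higher frequency; the adjustment raises the guitar string's frequency.
The beat rate fell, so the adjustment moved the guitar string toward 386.0 Hz — it must have started below the reference.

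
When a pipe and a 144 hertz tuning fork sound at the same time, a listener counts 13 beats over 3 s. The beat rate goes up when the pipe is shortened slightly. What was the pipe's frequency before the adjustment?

Beat frequency = 13/3 = 4.3333 Hz.
|f − 144| = 4.3333, so the pipe was at either 139.6667 Hz or 148.3333 Hz.
A shorter pipe has a higher fundamental; the adjustment raises the pipe's frequency.
The beat rate rose, so the adjustment moved the pipe further from 144 Hz — it was already above the reference.

148.3333 Hz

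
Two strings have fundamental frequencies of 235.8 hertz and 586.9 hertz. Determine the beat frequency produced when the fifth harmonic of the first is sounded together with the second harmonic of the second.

Fifth harmonic of the first: 5·235.8 = 1179.0 Hz.
Second harmonic of the second: 2·586.9 = 1173.8 Hz.
f_beat = |1179.0 − 1173.8| = 5.2 Hz.

5.2 Hz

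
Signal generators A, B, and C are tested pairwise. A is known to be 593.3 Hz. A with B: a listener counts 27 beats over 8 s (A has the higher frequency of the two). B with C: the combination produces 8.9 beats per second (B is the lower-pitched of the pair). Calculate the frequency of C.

A–B: Beat frequency = 27/8 = 3.375 Hz.
B is below A, so f_B = 593.3 − 3.375 = 589.925 Hz.
C is above B, so f_C = 589.925 + 8.9 = 598.825 Hz.

598.825 Hz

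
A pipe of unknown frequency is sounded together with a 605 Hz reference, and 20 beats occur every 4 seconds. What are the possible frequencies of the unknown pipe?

600 Hz or 610 Hz

Beat frequency = 20/4 = 5 Hz.
|f − 605| = 5, so f = 605 ± 5.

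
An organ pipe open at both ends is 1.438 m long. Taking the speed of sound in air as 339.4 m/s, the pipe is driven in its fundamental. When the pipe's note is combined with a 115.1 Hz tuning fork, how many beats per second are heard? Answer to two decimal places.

Open pipe: f_n = n·v/(2L) = 1·339.4/(2·1.438) = 118.0111 Hz.
f_beat = |118.0111 − 115.1| = 2.91 Hz.

2.91 Hz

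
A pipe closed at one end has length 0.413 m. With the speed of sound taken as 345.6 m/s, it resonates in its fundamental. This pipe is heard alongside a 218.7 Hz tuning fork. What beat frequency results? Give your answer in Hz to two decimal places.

9.50 Hz

Closed pipe (odd harmonics): f_n = n·v/(4L) = 1·345.6/(4·0.413) = 209.2010 Hz.
f_beat = |209.2010 − 218.7| = 9.50 Hz.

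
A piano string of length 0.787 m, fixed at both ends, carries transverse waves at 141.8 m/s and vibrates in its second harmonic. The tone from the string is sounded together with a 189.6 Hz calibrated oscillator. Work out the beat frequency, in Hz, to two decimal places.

9.42 Hz

For a string fixed at both ends, f_n = n·v/(2L) = 2·141.8/(2·0.787) = 180.1779 Hz.
f_beat = |180.1779 − 189.6| = 9.42 Hz.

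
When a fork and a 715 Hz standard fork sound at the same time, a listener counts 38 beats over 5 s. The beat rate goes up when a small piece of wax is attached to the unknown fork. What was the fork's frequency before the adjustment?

707.4 Hz

Beat frequency = 38/5 = 7.6 Hz.
|f − 715| = 7.6, so the fork was at either 707.4 Hz or 722.6 Hz.
Loading a fork with wax lowers its frequency; the adjustment lowers the fork's frequency.
The beat rate rose, so the adjustment moved the fork further from 715 Hz — it was already below the reference.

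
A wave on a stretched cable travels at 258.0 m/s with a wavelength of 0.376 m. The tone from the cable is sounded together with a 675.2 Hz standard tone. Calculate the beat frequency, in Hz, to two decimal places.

10.97 Hz

Source frequency f = v/λ = 258.0/0.376 = 686.1702 Hz.
f_beat = |686.1702 − 675.2| = 10.97 Hz.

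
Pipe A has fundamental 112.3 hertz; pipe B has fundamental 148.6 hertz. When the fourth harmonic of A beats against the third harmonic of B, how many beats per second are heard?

3.4 Hz

Fourth harmonic of the first: 4·112.3 = 449.2 Hz.
Third harmonic of the second: 3·148.6 = 445.8 Hz.
f_beat = |449.2 − 445.8| = 3.4 Hz.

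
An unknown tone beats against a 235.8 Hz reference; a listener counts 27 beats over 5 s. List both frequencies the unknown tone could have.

230.4 Hz or 241.2 Hz

Beat frequency = 27/5 = 5.4 Hz.
|f − 235.8| = 5.4, so f = 235.8 ± 5.4.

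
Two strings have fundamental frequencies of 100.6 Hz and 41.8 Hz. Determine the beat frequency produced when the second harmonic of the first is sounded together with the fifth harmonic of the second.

Second harmonic of the first: 2·100.6 = 201.2 Hz.
Fifth harmonic of the second: 5·41.8 = 209.0 Hz.
f_beat = |201.2 − 209.0| = 7.8 Hz.

7.8 Hz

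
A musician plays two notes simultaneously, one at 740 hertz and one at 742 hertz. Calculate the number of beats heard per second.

2 Hz

The beat frequency equals the magnitude of the frequency difference.
|740 − 742| = 2 Hz.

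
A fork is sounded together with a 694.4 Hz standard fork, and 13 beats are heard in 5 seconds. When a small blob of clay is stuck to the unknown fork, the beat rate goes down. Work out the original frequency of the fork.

Beat frequency = 13/5 = 2.6 Hz.
|f − 694.4| = 2.6, so the fork was at either 691.8 Hz or 697 Hz.
Adding mass to a fork lowers its frequency; the adjustment lowers the fork's frequency.
The beat rate fell, so the adjustment moved the fork toward 694.4 Hz — it must have started above the reference.

697 Hz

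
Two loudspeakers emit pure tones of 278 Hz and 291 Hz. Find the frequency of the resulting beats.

The beat frequency equals the magnitude of the frequency difference.
|278 − 291| = 13 Hz.

13 Hz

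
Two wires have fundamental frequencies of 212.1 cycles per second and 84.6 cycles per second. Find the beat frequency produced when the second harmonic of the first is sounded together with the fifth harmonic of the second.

1.2 Hz

Second harmonic of the first: 2·212.1 = 424.2 Hz.
Fifth harmonic of the second: 5·84.6 = 423.0 Hz.
f_beat = |424.2 − 423.0| = 1.2 Hz.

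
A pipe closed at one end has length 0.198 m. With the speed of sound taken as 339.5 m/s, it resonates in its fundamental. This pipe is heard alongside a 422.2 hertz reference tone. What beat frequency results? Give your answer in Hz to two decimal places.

Closed pipe (odd harmonics): f_n = n·v/(4L) = 1·339.5/(4·0.198) = 428.6616 Hz.
f_beat = |428.6616 − 422.2| = 6.46 Hz.

6.46 Hz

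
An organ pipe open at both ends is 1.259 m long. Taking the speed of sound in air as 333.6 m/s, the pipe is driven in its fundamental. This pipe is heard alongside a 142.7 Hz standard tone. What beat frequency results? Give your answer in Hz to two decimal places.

Open pipe: f_n = n·v/(2L) = 1·333.6/(2·1.259) = 132.4861 Hz.
f_beat = |132.4861 − 142.7| = 10.21 Hz.

10.21 Hz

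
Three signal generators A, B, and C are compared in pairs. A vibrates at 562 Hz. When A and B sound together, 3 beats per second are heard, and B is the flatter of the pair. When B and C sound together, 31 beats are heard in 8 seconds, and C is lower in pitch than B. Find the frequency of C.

B is below A, so f_B = 562 − 3 = 559 Hz.
B–C: Beat frequency = 31/8 = 3.875 Hz.
C is below B, so f_C = 559 − 3.875 = 555.125 Hz.

555.125 Hz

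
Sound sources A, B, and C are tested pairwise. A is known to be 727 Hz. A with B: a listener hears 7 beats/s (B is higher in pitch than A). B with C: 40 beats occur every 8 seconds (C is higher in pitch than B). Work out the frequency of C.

B is above A, so f_B = 727 + 7 = 734 Hz.
B–C: Beat frequency = 40/8 = 5 Hz.
C is above B, so f_C = 734 + 5 = 739 Hz.

739 Hz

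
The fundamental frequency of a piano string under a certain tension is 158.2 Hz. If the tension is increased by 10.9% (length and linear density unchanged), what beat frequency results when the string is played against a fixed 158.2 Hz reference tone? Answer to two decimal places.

8.40 Hz

For a string, f ∝ √T, so the new frequency is 158.2·√1.109 = 166.5989 Hz.
f_beat = |166.5989 − 158.2| = 8.40 Hz.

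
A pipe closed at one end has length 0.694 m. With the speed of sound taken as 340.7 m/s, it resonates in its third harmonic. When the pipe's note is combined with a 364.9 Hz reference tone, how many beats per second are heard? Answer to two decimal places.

3.29 Hz

Closed pipe (odd harmonics): f_n = n·v/(4L) = 3·340.7/(4·0.694) = 368.1916 Hz.
f_beat = |368.1916 − 364.9| = 3.29 Hz.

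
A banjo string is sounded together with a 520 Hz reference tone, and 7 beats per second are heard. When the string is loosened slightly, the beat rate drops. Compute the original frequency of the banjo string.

|f − 520| = 7, so the banjo string was at either 513 Hz or 527 Hz.
Reducing tension lowers a string's frequency; the adjustment lowers the banjo string's frequency.
The beat rate fell, so the adjustment moved the banjo string toward 520 Hz — it must have started above the reference.

527 Hz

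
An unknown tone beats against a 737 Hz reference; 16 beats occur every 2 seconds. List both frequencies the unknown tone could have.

729 Hz or 745 Hz

Beat frequency = 16/2 = 8 Hz.
|f − 737| = 8, so f = 737 ± 8.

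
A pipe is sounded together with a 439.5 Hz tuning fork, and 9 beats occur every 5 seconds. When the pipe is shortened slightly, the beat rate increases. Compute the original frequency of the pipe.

441.3 Hz

Beat frequency = 9/5 = 1.8 Hz.
|f − 439.5| = 1.8, so the pipe was at either 437.7 Hz or 441.3 Hz.
A shorter pipe has a higher fundamental; the adjustment raises the pipe's frequency.
The beat rate rose, so the adjustment moved the pipe further from 439.5 Hz — it was already above the reference.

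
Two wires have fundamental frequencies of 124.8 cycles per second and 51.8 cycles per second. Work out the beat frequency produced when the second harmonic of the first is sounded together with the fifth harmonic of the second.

9.4 Hz

Second harmonic of the first: 2·124.8 = 249.6 Hz.
Fifth harmonic of the second: 5·51.8 = 259.0 Hz.
f_beat = |249.6 − 259.0| = 9.4 Hz.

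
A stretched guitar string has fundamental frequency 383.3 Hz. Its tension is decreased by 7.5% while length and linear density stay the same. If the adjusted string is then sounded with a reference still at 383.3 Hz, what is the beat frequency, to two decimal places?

14.65 Hz

For a string, f ∝ √T, so the new frequency is 383.3·√0.925 = 368.6461 Hz.
f_beat = |368.6461 − 383.3| = 14.65 Hz.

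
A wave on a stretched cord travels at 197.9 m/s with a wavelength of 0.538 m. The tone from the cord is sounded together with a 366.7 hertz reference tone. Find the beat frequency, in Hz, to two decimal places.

1.14 Hz

Source frequency f = v/λ = 197.9/0.538 = 367.8439 Hz.
f_beat = |367.8439 − 366.7| = 1.14 Hz.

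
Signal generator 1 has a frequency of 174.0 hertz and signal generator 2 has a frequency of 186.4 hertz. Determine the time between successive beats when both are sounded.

0.081 s

f_beat = |174.0 − 186.4| = 12.4 Hz.
Beat period T = 1 / f_beat = 1 / 12.4 s.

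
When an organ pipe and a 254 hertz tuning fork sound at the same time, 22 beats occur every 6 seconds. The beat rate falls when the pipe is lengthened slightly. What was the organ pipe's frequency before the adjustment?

257.6667 Hz

Beat frequency = 22/6 = 3.6667 Hz.
|f − 254| = 3.6667, so the organ pipe was at either 250.3333 Hz or 257.6667 Hz.
A longer pipe has a lower fundamental; the adjustment lowers the organ pipe's frequency.
The beat rate fell, so the adjustment moved the organ pipe toward 254 Hz — it must have started above the reference.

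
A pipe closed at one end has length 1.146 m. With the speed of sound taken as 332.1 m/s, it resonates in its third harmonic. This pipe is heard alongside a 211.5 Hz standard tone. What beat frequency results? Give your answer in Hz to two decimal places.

5.84 Hz

Closed pipe (odd harmonics): f_n = n·v/(4L) = 3·332.1/(4·1.146) = 217.3429 Hz.
f_beat = |217.3429 − 211.5| = 5.84 Hz.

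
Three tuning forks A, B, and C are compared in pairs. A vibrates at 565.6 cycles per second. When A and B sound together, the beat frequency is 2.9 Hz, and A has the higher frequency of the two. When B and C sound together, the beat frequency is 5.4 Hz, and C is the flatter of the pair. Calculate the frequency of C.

B is below A, so f_B = 565.6 − 2.9 = 562.7 Hz.
C is below B, so f_C = 562.7 − 5.4 = 557.3 Hz.

557.3 Hz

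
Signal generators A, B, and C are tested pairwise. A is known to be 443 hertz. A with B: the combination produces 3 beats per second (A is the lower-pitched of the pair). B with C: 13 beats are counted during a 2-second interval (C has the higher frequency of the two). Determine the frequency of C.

452.5 Hz

B is above A, so f_B = 443 + 3 = 446 Hz.
B–C: Beat frequency = 13/2 = 6.5 Hz.
C is above B, so f_C = 446 + 6.5 = 452.5 Hz.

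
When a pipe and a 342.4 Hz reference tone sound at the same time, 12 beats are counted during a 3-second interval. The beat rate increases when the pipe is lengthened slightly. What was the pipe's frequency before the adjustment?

Beat frequency = 12/3 = 4 Hz.
|f − 342.4| = 4, so the pipe was at either 338.4 Hz or 346.4 Hz.
A longer pipe has a lower fundamental; the adjustment lowers the pipe's frequency.
The beat rate rose, so the adjustment moved the pipe further from 342.4 Hz — it was already below the reference.

338.4 Hz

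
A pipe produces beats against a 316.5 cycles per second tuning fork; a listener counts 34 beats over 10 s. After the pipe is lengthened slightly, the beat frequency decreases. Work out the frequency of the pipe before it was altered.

319.9 Hz

Beat frequency = 34/10 = 3.4 Hz.
|f − 316.5| = 3.4, so the pipe was at either 313.1 Hz or 319.9 Hz.
A longer pipe has a lower fundamental; the adjustment lowers the pipe's frequency.
The beat rate fell, so the adjustment moved the pipe toward 316.5 Hz — it must have started above the reference.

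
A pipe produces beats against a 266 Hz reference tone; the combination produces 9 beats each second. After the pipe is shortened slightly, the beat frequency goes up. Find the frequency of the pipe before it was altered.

275 Hz

|f − 266| = 9, so the pipe was at either 257 Hz or 275 Hz.
A shorter pipe has a higher fundamental; the adjustment raises the pipe's frequency.
The beat rate rose, so the adjustment moved the pipe further from 266 Hz — it was already above the reference.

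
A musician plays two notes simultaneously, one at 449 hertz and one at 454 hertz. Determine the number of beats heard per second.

The beat frequency equals the magnitude of the frequency difference.
|449 − 454| = 5 Hz.

5 Hz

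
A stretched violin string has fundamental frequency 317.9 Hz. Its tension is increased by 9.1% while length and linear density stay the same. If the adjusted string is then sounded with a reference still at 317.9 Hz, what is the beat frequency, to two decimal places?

For a string, f ∝ √T, so the new frequency is 317.9·√1.091 = 332.0496 Hz.
f_beat = |332.0496 − 317.9| = 14.15 Hz.

14.15 Hz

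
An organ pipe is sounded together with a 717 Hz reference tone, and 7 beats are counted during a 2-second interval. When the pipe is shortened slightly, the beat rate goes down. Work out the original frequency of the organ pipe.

713.5 Hz

Beat frequency = 7/2 = 3.5 Hz.
|f − 717| = 3.5, so the organ pipe was at either 713.5 Hz or 720.5 Hz.
A shorter pipe has a higher fundamental; the adjustment raises the organ pipe's frequency.
The beat rate fell, so the adjustment moved the organ pipe toward 717 Hz — it must have started below the reference.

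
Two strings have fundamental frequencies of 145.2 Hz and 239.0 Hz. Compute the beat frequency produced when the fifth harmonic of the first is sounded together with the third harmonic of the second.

Fifth harmonic of the first: 5·145.2 = 726.0 Hz.
Third harmonic of the second: 3·239.0 = 717.0 Hz.
f_beat = |726.0 − 717.0| = 9.0 Hz.

9.0 Hz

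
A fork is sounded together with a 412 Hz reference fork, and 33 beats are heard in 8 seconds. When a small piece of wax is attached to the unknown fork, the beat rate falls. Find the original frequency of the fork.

416.125 Hz

Beat frequency = 33/8 = 4.125 Hz.
|f − 412| = 4.125, so the fork was at either 407.875 Hz or 416.125 Hz.
Loading a fork with wax lowers its frequency; the adjustment lowers the fork's frequency.
The beat rate fell, so the adjustment moved the fork toward 412 Hz — it must have started above the reference.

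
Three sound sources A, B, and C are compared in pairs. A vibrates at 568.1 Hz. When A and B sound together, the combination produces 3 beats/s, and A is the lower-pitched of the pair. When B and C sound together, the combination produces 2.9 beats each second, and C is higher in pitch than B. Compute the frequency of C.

574 Hz

B is above A, so f_B = 568.1 + 3 = 571.1 Hz.
C is above B, so f_C = 571.1 + 2.9 = 574 Hz.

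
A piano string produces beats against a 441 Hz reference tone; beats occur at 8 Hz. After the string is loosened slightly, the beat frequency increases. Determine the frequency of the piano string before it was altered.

|f − 441| = 8, so the piano string was at either 433 Hz or 449 Hz.
Reducing tension lowers a string's frequency; the adjustment lowers the piano string's frequency.
The beat rate rose, so the adjustment moved the piano string further from 441 Hz — it was already below the reference.

433 Hz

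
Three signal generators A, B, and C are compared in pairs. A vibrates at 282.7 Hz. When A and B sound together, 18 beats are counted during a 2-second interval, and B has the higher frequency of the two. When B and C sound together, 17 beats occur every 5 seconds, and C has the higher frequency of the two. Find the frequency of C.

295.1 Hz

A–B: Beat frequency = 18/2 = 9 Hz.
B is above A, so f_B = 282.7 + 9 = 291.7 Hz.
B–C: Beat frequency = 17/5 = 3.4 Hz.
C is above B, so f_C = 291.7 + 3.4 = 295.1 Hz.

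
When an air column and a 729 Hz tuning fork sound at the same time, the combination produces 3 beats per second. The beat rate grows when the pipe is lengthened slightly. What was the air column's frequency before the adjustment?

726 Hz

|f − 729| = 3, so the air column was at either 726 Hz or 732 Hz.
A longer pipe has a lower fundamental; the adjustment lowers the air column's frequency.
The beat rate rose, so the adjustment moved the air column further from 729 Hz — it was already below the reference.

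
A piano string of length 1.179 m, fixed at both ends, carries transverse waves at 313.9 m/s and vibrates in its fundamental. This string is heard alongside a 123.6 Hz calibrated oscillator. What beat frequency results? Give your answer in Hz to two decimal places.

For a string fixed at both ends, f_n = n·v/(2L) = 1·313.9/(2·1.179) = 133.1213 Hz.
f_beat = |133.1213 − 123.6| = 9.52 Hz.

9.52 Hz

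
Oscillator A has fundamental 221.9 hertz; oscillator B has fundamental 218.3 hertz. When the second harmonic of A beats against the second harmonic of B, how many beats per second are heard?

7.2 Hz

Second harmonic of the first: 2·221.9 = 443.8 Hz.
Second harmonic of the second: 2·218.3 = 436.6 Hz.
f_beat = |443.8 − 436.6| = 7.2 Hz.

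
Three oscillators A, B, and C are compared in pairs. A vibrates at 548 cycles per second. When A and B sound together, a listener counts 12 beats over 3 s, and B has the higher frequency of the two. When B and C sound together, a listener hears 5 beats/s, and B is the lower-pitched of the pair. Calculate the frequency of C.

557 Hz

A–B: Beat frequency = 12/3 = 4 Hz.
B is above A, so f_B = 548 + 4 = 552 Hz.
C is above B, so f_C = 552 + 5 = 557 Hz.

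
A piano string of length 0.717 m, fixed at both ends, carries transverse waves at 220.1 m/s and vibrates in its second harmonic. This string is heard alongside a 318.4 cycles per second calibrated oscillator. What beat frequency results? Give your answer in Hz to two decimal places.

11.43 Hz

For a string fixed at both ends, f_n = n·v/(2L) = 2·220.1/(2·0.717) = 306.9735 Hz.
f_beat = |306.9735 − 318.4| = 11.43 Hz.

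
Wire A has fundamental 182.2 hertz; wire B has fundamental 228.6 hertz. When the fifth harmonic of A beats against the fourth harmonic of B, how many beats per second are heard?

Fifth harmonic of the first: 5·182.2 = 911.0 Hz.
Fourth harmonic of the second: 4·228.6 = 914.4 Hz.
f_beat = |911.0 − 914.4| = 3.4 Hz.

3.4 Hz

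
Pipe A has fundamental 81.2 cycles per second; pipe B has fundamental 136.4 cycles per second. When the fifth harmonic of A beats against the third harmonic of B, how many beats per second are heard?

3.2 Hz

Fifth harmonic of the first: 5·81.2 = 406.0 Hz.
Third harmonic of the second: 3·136.4 = 409.2 Hz.
f_beat = |406.0 − 409.2| = 3.2 Hz.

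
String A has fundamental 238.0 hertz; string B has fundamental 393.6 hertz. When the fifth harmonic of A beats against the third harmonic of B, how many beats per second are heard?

9.2 Hz

Fifth harmonic of the first: 5·238.0 = 1190.0 Hz.
Third harmonic of the second: 3·393.6 = 1180.8 Hz.
f_beat = |1190.0 − 1180.8| = 9.2 Hz.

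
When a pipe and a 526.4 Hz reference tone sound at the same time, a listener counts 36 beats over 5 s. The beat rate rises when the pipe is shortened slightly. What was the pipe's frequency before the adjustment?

533.6 Hz

Beat frequency = 36/5 = 7.2 Hz.
|f − 526.4| = 7.2, so the pipe was at either 519.2 Hz or 533.6 Hz.
A shorter pipe has a higher fundamental; the adjustment raises the pipe's frequency.
The beat rate rose, so the adjustment moved the pipe further from 526.4 Hz — it was already above the reference.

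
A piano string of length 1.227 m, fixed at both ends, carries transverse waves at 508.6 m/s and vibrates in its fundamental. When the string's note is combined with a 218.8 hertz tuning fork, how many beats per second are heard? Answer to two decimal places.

11.55 Hz

For a string fixed at both ends, f_n = n·v/(2L) = 1·508.6/(2·1.227) = 207.2535 Hz.
f_beat = |207.2535 − 218.8| = 11.55 Hz.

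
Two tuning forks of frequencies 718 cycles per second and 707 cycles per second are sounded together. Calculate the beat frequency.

11 Hz

The beat frequency equals the magnitude of the frequency difference.
|718 − 707| = 11 Hz.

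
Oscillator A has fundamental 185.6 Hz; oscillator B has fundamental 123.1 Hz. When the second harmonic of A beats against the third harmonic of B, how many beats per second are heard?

Second harmonic of the first: 2·185.6 = 371.2 Hz.
Third harmonic of the second: 3·123.1 = 369.3 Hz.
f_beat = |371.2 − 369.3| = 1.9 Hz.

1.9 Hz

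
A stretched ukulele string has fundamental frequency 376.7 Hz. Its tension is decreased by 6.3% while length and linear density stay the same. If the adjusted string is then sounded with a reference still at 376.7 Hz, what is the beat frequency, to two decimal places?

For a string, f ∝ √T, so the new frequency is 376.7·√0.937 = 364.6409 Hz.
f_beat = |364.6409 − 376.7| = 12.06 Hz.

12.06 Hz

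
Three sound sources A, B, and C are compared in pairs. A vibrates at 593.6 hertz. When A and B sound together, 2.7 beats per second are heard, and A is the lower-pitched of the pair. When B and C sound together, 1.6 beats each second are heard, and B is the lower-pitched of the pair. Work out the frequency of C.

B is above A, so f_B = 593.6 + 2.7 = 596.3 Hz.
C is above B, so f_C = 596.3 + 1.6 = 597.9 Hz.

597.9 Hz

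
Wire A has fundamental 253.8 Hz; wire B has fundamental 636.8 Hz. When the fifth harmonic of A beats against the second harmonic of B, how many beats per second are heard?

4.6 Hz

Fifth harmonic of the first: 5·253.8 = 1269.0 Hz.
Second harmonic of the second: 2·636.8 = 1273.6 Hz.
f_beat = |1269.0 − 1273.6| = 4.6 Hz.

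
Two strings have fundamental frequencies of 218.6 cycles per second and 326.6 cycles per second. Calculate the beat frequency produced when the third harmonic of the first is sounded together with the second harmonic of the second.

Third harmonic of the first: 3·218.6 = 655.8 Hz.
Second harmonic of the second: 2·326.6 = 653.2 Hz.
f_beat = |655.8 − 653.2| = 2.6 Hz.

2.6 Hz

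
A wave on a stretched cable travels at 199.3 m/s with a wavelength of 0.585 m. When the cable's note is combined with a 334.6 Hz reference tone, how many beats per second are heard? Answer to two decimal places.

Source frequency f = v/λ = 199.3/0.585 = 340.6838 Hz.
f_beat = |340.6838 − 334.6| = 6.08 Hz.

6.08 Hz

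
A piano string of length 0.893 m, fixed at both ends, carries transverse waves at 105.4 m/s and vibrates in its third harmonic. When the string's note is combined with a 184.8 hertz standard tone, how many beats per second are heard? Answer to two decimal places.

7.76 Hz

For a string fixed at both ends, f_n = n·v/(2L) = 3·105.4/(2·0.893) = 177.0437 Hz.
f_beat = |177.0437 − 184.8| = 7.76 Hz.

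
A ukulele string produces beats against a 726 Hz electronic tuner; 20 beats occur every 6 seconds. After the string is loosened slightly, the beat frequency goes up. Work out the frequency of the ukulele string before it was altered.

Beat frequency = 20/6 = 3.3333 Hz.
|f − 726| = 3.3333, so the ukulele string was at either 722.6667 Hz or 729.3333 Hz.
Reducing tension lowers a string's frequency; the adjustment lowers the ukulele string's frequency.
The beat rate rose, so the adjustment moved the ukulele string further from 726 Hz — it was already below the reference.

722.6667 Hz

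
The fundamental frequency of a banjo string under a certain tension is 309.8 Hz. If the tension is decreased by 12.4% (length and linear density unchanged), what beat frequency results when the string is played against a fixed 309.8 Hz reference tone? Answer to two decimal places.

19.84 Hz

For a string, f ∝ √T, so the new frequency is 309.8·√0.876 = 289.9569 Hz.
f_beat = |289.9569 − 309.8| = 19.84 Hz.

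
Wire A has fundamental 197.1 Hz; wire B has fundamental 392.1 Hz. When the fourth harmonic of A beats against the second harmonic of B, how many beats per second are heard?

4.2 Hz

Fourth harmonic of the first: 4·197.1 = 788.4 Hz.
Second harmonic of the second: 2·392.1 = 784.2 Hz.
f_beat = |788.4 − 784.2| = 4.2 Hz.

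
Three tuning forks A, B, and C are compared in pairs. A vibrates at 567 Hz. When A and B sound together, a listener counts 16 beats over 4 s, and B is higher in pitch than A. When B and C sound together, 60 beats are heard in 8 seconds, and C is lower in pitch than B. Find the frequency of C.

A–B: Beat frequency = 16/4 = 4 Hz.
B is above A, so f_B = 567 + 4 = 571 Hz.
B–C: Beat frequency = 60/8 = 7.5 Hz.
C is below B, so f_C = 571 − 7.5 = 563.5 Hz.

563.5 Hz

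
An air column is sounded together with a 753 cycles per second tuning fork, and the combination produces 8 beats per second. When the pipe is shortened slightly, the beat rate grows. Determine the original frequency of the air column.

|f − 753| = 8, so the air column was at either 745 Hz or 761 Hz.
A shorter pipe has a higher fundamental; the adjustment raises the air column's frequency.
The beat rate rose, so the adjustment moved the air column further from 753 Hz — it was already above the reference.

761 Hz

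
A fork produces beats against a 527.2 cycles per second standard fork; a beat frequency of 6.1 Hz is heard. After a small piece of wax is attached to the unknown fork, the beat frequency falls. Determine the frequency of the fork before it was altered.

|f − 527.2| = 6.1, so the fork was at either 521.1 Hz or 533.3 Hz.
Loading a fork with wax lowers its frequency; the adjustment lowers the fork's frequency.
The beat rate fell, so the adjustment moved the fork toward 527.2 Hz — it must have started above the reference.

533.3 Hz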